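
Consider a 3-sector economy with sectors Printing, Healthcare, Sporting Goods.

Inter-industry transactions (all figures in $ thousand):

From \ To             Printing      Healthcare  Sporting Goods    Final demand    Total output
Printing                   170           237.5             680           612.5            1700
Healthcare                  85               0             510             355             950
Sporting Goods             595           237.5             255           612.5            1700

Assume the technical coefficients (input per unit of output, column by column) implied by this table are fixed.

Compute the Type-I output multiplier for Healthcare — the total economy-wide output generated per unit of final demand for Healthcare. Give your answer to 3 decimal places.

m_H = 2.424

Technical coefficients a_ij = z_ij / X_j:
  a_PP = 170/1700 = 0.10, a_HP = 85/1700 = 0.05, a_SP = 595/1700 = 0.35
  a_PH = 237.5/950 = 0.25, a_HH = 0/950 = 0.00, a_SH = 237.5/950 = 0.25
  a_PS = 680/1700 = 0.40, a_HS = 510/1700 = 0.30, a_SS = 255/1700 = 0.15
I − A =
  [   0.90    -0.25    -0.40]
  [  -0.05     1.00    -0.30]
  [  -0.35    -0.25     0.85]
Cofactors of I−A, C_ij = (−1)^(i+j)·(minor ij) (rows/columns in the sector order above):
  C_11 = (1.00)(0.85) − (-0.30)(-0.25) = 0.7750
  C_12 = −[(-0.05)(0.85) − (-0.30)(-0.35)] = 0.1475
  C_13 = (-0.05)(-0.25) − (1.00)(-0.35) = 0.3625
  C_21 = −[(-0.25)(0.85) − (-0.40)(-0.25)] = 0.3125
  C_22 = (0.90)(0.85) − (-0.40)(-0.35) = 0.6250
  C_23 = −[(0.90)(-0.25) − (-0.25)(-0.35)] = 0.3125
  C_31 = (-0.25)(-0.30) − (-0.40)(1.00) = 0.4750
  C_32 = −[(0.90)(-0.30) − (-0.40)(-0.05)] = 0.2900
  C_33 = (0.90)(1.00) − (-0.25)(-0.05) = 0.8875
det(I−A) = Σ_j (I−A)_1j·C_1j = (0.90)(0.7750) + (-0.25)(0.1475) + (-0.40)(0.3625) = 0.515625
adj(I−A) = Cᵀ =
  [ 0.7750   0.3125   0.4750]
  [ 0.1475   0.6250   0.2900]
  [ 0.3625   0.3125   0.8875]
(I − A)⁻¹ = adj(I−A) / det(I−A) ≈
  [   1.5030     0.6061     0.9212]
  [   0.2861     1.2121     0.5624]
  [   0.7030     0.6061     1.7212]
The output multiplier for sector j is the column-j sum of the Leontief inverse (I − A)⁻¹ = adj(I−A) / det(I−A).
Column H of adj(I−A): (0.3125, 0.6250, 0.3125); det(I−A) = 0.515625.
m_H = (0.3125 + 0.6250 + 0.3125) / 0.515625 = 1.25 / 0.515625 ≈ 2.424.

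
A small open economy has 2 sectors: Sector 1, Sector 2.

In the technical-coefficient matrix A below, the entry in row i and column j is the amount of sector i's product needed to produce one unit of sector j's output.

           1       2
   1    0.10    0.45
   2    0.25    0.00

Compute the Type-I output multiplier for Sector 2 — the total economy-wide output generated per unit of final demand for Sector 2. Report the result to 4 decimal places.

m_2 = 1.7143

I − A =
  [   0.90    -0.45]
  [  -0.25     1.00]
det(I−A) = (0.90)(1.00) − (-0.45)(-0.25) = 0.7875
adj(I−A) = [[1.00, 0.45], [0.25, 0.90]]
(I − A)⁻¹ = adj(I−A) / det(I−A) ≈
  [   1.26984     0.57143]
  [   0.31746     1.14286]
The output multiplier for sector j is the column-j sum of the Leontief inverse (I − A)⁻¹ = adj(I−A) / det(I−A).
Column 2 of adj(I−A): (0.45, 0.90); det(I−A) = 0.7875.
m_2 = (0.45 + 0.90) / 0.7875 = 1.35 / 0.7875 ≈ 1.7143.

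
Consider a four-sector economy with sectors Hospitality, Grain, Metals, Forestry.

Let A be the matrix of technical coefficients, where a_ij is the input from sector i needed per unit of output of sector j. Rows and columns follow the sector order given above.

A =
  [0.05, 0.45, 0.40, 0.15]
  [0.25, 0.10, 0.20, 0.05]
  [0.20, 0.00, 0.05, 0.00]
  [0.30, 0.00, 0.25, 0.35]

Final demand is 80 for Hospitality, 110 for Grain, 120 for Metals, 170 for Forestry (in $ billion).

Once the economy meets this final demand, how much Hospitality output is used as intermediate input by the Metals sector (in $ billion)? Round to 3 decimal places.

I − A =
  [   0.95    -0.45    -0.40    -0.15]
  [  -0.25     0.90    -0.20    -0.05]
  [  -0.20     0.00     0.95     0.00]
  [  -0.30     0.00    -0.25     0.65]
Compute the cofactors C_ij = (−1)^(i+j)·(3×3 minor ij) of I−A; the adjugate is their transpose:
adj(I−A) = Cᵀ =
  [ 0.555750   0.277875   0.331875   0.149625]
  [ 0.197125   0.484375   0.206750   0.082750]
  [ 0.117000   0.058500   0.435375   0.031500]
  [ 0.301500   0.150750   0.320625   0.615375]
det(I−A) = Σ_j (I−A)_1j·C_1j = (0.95)(0.555750) + (-0.45)(0.197125) + (-0.40)(0.117000) + (-0.15)(0.301500) = 0.34723125
(I − A)⁻¹ = adj(I−A) / det(I−A) ≈
  [   1.6005     0.8003     0.9558     0.4309]
  [   0.5677     1.3950     0.5954     0.2383]
  [   0.3370     0.1685     1.2538     0.0907]
  [   0.8683     0.4341     0.9234     1.7722]
First solve x = (I − A)⁻¹ d = adj(I−A)·d / det(I−A); in particular x_M = (0.117000·80 + 0.058500·110 + 0.435375·120 + 0.031500·170) / 0.34723125 = 73.395 / 0.34723125 ≈ 211.37210.
Intermediate flow from H to M: z_HM = a_HM · x_M = 0.40 × 73.395 / 0.34723125 = 29.358 / 0.34723125 ≈ 84.549.

z_HM = 84.549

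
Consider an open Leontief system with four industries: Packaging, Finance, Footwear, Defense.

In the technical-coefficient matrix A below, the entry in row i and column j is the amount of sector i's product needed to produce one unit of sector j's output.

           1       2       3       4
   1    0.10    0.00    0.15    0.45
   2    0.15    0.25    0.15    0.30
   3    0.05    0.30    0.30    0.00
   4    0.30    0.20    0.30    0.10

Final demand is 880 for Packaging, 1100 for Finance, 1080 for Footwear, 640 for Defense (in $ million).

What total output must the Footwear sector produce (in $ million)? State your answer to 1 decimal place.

x_3 = 3823.0

I − A =
  [   0.90     0.00    -0.15    -0.45]
  [  -0.15     0.75    -0.15    -0.30]
  [  -0.05    -0.30     0.70     0.00]
  [  -0.30    -0.20    -0.30     0.90]
Compute the cofactors C_ij = (−1)^(i+j)·(3×3 minor ij) of I−A; the adjugate is their transpose:
adj(I−A) = Cᵀ =
  [ 0.363000   0.144000   0.207000   0.229500]
  [ 0.168750   0.459000   0.236250   0.237375]
  [ 0.098250   0.207000   0.438750   0.118125]
  [ 0.191250   0.219000   0.267750   0.419625]
det(I−A) = Σ_j (I−A)_1j·C_1j = (0.90)(0.363000) + (0.00)(0.168750) + (-0.15)(0.098250) + (-0.45)(0.191250) = 0.2259
(I − A)⁻¹ = adj(I−A) / det(I−A) ≈
  [   1.6069     0.6375     0.9163     1.0159]
  [   0.7470     2.0319     1.0458     1.0508]
  [   0.4349     0.9163     1.9422     0.5229]
  [   0.8466     0.9695     1.1853     1.8576]
x = (I − A)⁻¹ d = adj(I−A)·d / det(I−A), with det(I−A) = 0.2259:
  x_1 = (0.363000·880 + 0.144000·1100 + 0.207000·1080 + 0.229500·640) / 0.2259 = 848.28 / 0.2259 ≈ 3755.1
  x_2 = (0.168750·880 + 0.459000·1100 + 0.236250·1080 + 0.237375·640) / 0.2259 = 1060.47 / 0.2259 ≈ 4694.4
  x_3 = (0.098250·880 + 0.207000·1100 + 0.438750·1080 + 0.118125·640) / 0.2259 = 863.61 / 0.2259 ≈ 3823.0
  x_4 = (0.191250·880 + 0.219000·1100 + 0.267750·1080 + 0.419625·640) / 0.2259 = 966.93 / 0.2259 ≈ 4280.3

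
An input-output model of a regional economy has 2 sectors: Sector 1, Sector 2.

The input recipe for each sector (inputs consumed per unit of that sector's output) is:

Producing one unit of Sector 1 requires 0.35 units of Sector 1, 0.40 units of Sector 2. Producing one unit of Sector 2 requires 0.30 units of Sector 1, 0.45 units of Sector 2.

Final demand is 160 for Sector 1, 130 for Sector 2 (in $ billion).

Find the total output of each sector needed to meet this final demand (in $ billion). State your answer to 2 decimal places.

I − A =
  [   0.65    -0.30]
  [  -0.40     0.55]
det(I−A) = (0.65)(0.55) − (-0.30)(-0.40) = 0.2375
adj(I−A) = [[0.55, 0.30], [0.40, 0.65]]
(I − A)⁻¹ = adj(I−A) / det(I−A) ≈
  [   2.3158     1.2632]
  [   1.6842     2.7368]
x = (I − A)⁻¹ d = adj(I−A)·d / det(I−A), with det(I−A) = 0.2375:
  x_1 = (0.55·160 + 0.30·130) / 0.2375 = 127.00 / 0.2375 ≈ 534.74
  x_2 = (0.40·160 + 0.65·130) / 0.2375 = 148.50 / 0.2375 ≈ 625.26

x_1 = 534.74, x_2 = 625.26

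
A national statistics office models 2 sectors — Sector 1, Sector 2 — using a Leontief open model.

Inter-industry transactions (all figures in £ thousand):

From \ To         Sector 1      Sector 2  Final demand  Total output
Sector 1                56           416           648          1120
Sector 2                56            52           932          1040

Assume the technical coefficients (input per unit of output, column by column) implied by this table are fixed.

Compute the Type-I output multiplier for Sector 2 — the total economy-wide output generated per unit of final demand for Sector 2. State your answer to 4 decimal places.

m_2 = 1.5297

Technical coefficients a_ij = z_ij / X_j:
  a_11 = 56/1120 = 0.05, a_21 = 56/1120 = 0.05
  a_12 = 416/1040 = 0.40, a_22 = 52/1040 = 0.05
I − A =
  [   0.95    -0.40]
  [  -0.05     0.95]
det(I−A) = (0.95)(0.95) − (-0.40)(-0.05) = 0.8825
adj(I−A) = [[0.95, 0.40], [0.05, 0.95]]
(I − A)⁻¹ = adj(I−A) / det(I−A) ≈
  [   1.07649     0.45326]
  [   0.05666     1.07649]
The output multiplier for sector j is the column-j sum of the Leontief inverse (I − A)⁻¹ = adj(I−A) / det(I−A).
Column 2 of adj(I−A): (0.40, 0.95); det(I−A) = 0.8825.
m_2 = (0.40 + 0.95) / 0.8825 = 1.35 / 0.8825 ≈ 1.5297.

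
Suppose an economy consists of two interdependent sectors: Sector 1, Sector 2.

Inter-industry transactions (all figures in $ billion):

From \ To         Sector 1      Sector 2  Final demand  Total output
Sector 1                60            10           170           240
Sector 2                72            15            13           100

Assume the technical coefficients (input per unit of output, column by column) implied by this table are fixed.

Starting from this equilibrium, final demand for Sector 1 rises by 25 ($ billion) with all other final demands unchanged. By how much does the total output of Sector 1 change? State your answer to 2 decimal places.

Δx_1 = 34.98

Technical coefficients a_ij = z_ij / X_j:
  a_11 = 60/240 = 0.25, a_21 = 72/240 = 0.30
  a_12 = 10/100 = 0.10, a_22 = 15/100 = 0.15
I − A =
  [   0.75    -0.10]
  [  -0.30     0.85]
det(I−A) = (0.75)(0.85) − (-0.10)(-0.30) = 0.6075
adj(I−A) = [[0.85, 0.10], [0.30, 0.75]]
(I − A)⁻¹ = adj(I−A) / det(I−A) ≈
  [   1.3992     0.1646]
  [   0.4938     1.2346]
Δx = (I − A)⁻¹ Δd with Δd having +25 in the Sector 1 component and 0 elsewhere.
So Δx_1 = L_11 · (+25), where L_11 = adj(I−A)_11 / det(I−A) = 0.85 / 0.6075.
Δx_1 = 0.85 × (+25) / 0.6075 = 21.25 / 0.6075 ≈ 34.98.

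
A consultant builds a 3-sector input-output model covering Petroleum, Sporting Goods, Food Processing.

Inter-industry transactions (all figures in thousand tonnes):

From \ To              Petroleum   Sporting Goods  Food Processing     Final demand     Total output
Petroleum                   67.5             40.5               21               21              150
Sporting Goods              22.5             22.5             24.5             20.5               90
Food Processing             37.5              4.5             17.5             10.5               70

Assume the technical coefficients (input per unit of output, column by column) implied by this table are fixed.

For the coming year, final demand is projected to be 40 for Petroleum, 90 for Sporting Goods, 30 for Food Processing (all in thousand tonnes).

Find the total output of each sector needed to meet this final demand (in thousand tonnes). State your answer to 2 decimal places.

Technical coefficients a_ij = z_ij / X_j:
  a_PP = 67.5/150 = 0.45, a_SP = 22.5/150 = 0.15, a_FP = 37.5/150 = 0.25
  a_PS = 40.5/90 = 0.45, a_SS = 22.5/90 = 0.25, a_FS = 4.5/90 = 0.05
  a_PF = 21/70 = 0.30, a_SF = 24.5/70 = 0.35, a_FF = 17.5/70 = 0.25
I − A =
  [   0.55    -0.45    -0.30]
  [  -0.15     0.75    -0.35]
  [  -0.25    -0.05     0.75]
Cofactors of I−A, C_ij = (−1)^(i+j)·(minor ij) (rows/columns in the sector order above):
  C_11 = (0.75)(0.75) − (-0.35)(-0.05) = 0.5450
  C_12 = −[(-0.15)(0.75) − (-0.35)(-0.25)] = 0.2000
  C_13 = (-0.15)(-0.05) − (0.75)(-0.25) = 0.1950
  C_21 = −[(-0.45)(0.75) − (-0.30)(-0.05)] = 0.3525
  C_22 = (0.55)(0.75) − (-0.30)(-0.25) = 0.3375
  C_23 = −[(0.55)(-0.05) − (-0.45)(-0.25)] = 0.1400
  C_31 = (-0.45)(-0.35) − (-0.30)(0.75) = 0.3825
  C_32 = −[(0.55)(-0.35) − (-0.30)(-0.15)] = 0.2375
  C_33 = (0.55)(0.75) − (-0.45)(-0.15) = 0.3450
det(I−A) = Σ_j (I−A)_1j·C_1j = (0.55)(0.5450) + (-0.45)(0.2000) + (-0.30)(0.1950) = 0.15125
adj(I−A) = Cᵀ =
  [ 0.5450   0.3525   0.3825]
  [ 0.2000   0.3375   0.2375]
  [ 0.1950   0.1400   0.3450]
(I − A)⁻¹ = adj(I−A) / det(I−A) ≈
  [   3.6033     2.3306     2.5289]
  [   1.3223     2.2314     1.5702]
  [   1.2893     0.9256     2.2810]
x = (I − A)⁻¹ d = adj(I−A)·d / det(I−A), with det(I−A) = 0.15125:
  x_P = (0.5450·40 + 0.3525·90 + 0.3825·30) / 0.15125 = 65.00 / 0.15125 ≈ 429.75
  x_S = (0.2000·40 + 0.3375·90 + 0.2375·30) / 0.15125 = 45.50 / 0.15125 ≈ 300.83
  x_F = (0.1950·40 + 0.1400·90 + 0.3450·30) / 0.15125 = 30.75 / 0.15125 ≈ 203.31

x_P = 429.75, x_S = 300.83, x_F = 203.31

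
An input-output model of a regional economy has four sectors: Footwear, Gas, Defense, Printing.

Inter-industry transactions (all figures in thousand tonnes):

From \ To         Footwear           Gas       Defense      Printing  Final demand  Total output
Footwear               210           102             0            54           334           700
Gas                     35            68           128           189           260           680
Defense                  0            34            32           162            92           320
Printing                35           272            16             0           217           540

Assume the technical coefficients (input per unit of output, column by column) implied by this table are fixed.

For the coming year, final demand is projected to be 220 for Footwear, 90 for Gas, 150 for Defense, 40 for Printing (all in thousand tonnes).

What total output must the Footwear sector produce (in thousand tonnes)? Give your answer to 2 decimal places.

Technical coefficients a_ij = z_ij / X_j:
  a_11 = 210/700 = 0.30, a_21 = 35/700 = 0.05, a_31 = 0/700 = 0.00, a_41 = 35/700 = 0.05
  a_12 = 102/680 = 0.15, a_22 = 68/680 = 0.10, a_32 = 34/680 = 0.05, a_42 = 272/680 = 0.40
  a_13 = 0/320 = 0.00, a_23 = 128/320 = 0.40, a_33 = 32/320 = 0.10, a_43 = 16/320 = 0.05
  a_14 = 54/540 = 0.10, a_24 = 189/540 = 0.35, a_34 = 162/540 = 0.30, a_44 = 0/540 = 0.00
I − A =
  [   0.70    -0.15     0.00    -0.10]
  [  -0.05     0.90    -0.40    -0.35]
  [   0.00    -0.05     0.90    -0.30]
  [  -0.05    -0.40    -0.05     1.00]
Compute the cofactors C_ij = (−1)^(i+j)·(3×3 minor ij) of I−A; the adjugate is their transpose:
adj(I−A) = Cᵀ =
  [ 0.601625   0.169000   0.083125   0.144250]
  [ 0.066000   0.615000   0.290500   0.309000]
  [ 0.022875   0.121000   0.515375   0.199250]
  [ 0.057625   0.260500   0.146125   0.546250]
det(I−A) = Σ_j (I−A)_1j·C_1j = (0.70)(0.601625) + (-0.15)(0.066000) + (0.00)(0.022875) + (-0.10)(0.057625) = 0.405475
(I − A)⁻¹ = adj(I−A) / det(I−A) ≈
  [   1.4838     0.4168     0.2050     0.3558]
  [   0.1628     1.5167     0.7164     0.7621]
  [   0.0564     0.2984     1.2710     0.4914]
  [   0.1421     0.6425     0.3604     1.3472]
x = (I − A)⁻¹ d = adj(I−A)·d / det(I−A), with det(I−A) = 0.405475:
  x_1 = (0.601625·220 + 0.169000·90 + 0.083125·150 + 0.144250·40) / 0.405475 = 165.80625 / 0.405475 ≈ 408.92
  x_2 = (0.066000·220 + 0.615000·90 + 0.290500·150 + 0.309000·40) / 0.405475 = 125.805 / 0.405475 ≈ 310.27
  x_3 = (0.022875·220 + 0.121000·90 + 0.515375·150 + 0.199250·40) / 0.405475 = 101.19875 / 0.405475 ≈ 249.58
  x_4 = (0.057625·220 + 0.260500·90 + 0.146125·150 + 0.546250·40) / 0.405475 = 79.89125 / 0.405475 ≈ 197.03

x_1 = 408.92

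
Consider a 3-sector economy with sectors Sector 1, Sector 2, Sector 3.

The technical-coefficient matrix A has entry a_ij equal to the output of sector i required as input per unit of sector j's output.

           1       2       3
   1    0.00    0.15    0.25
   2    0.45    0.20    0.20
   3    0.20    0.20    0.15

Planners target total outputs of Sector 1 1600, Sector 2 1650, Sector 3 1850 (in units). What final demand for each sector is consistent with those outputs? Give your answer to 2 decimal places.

I − A =
  [   1.00    -0.15    -0.25]
  [  -0.45     0.80    -0.20]
  [  -0.20    -0.20     0.85]
d = (I − A) x:
  d_1 = (+1.00)·1600 + (-0.15)·1650 + (-0.25)·1850 = 890.00
  d_2 = (-0.45)·1600 + (+0.80)·1650 + (-0.20)·1850 = 230.00
  d_3 = (-0.20)·1600 + (-0.20)·1650 + (+0.85)·1850 = 922.50

d_1 = 890.00, d_2 = 230.00, d_3 = 922.50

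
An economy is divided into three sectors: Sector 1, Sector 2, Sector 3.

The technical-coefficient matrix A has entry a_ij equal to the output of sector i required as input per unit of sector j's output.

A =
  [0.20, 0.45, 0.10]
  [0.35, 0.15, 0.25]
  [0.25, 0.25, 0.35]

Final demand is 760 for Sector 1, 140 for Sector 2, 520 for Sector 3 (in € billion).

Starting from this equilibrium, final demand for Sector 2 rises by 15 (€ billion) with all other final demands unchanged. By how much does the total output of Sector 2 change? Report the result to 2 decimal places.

I − A =
  [   0.80    -0.45    -0.10]
  [  -0.35     0.85    -0.25]
  [  -0.25    -0.25     0.65]
Cofactors of I−A, C_ij = (−1)^(i+j)·(minor ij) (rows/columns in the sector order above):
  C_11 = (0.85)(0.65) − (-0.25)(-0.25) = 0.4900
  C_12 = −[(-0.35)(0.65) − (-0.25)(-0.25)] = 0.2900
  C_13 = (-0.35)(-0.25) − (0.85)(-0.25) = 0.3000
  C_21 = −[(-0.45)(0.65) − (-0.10)(-0.25)] = 0.3175
  C_22 = (0.80)(0.65) − (-0.10)(-0.25) = 0.4950
  C_23 = −[(0.80)(-0.25) − (-0.45)(-0.25)] = 0.3125
  C_31 = (-0.45)(-0.25) − (-0.10)(0.85) = 0.1975
  C_32 = −[(0.80)(-0.25) − (-0.10)(-0.35)] = 0.2350
  C_33 = (0.80)(0.85) − (-0.45)(-0.35) = 0.5225
det(I−A) = Σ_j (I−A)_1j·C_1j = (0.80)(0.4900) + (-0.45)(0.2900) + (-0.10)(0.3000) = 0.2315
adj(I−A) = Cᵀ =
  [ 0.4900   0.3175   0.1975]
  [ 0.2900   0.4950   0.2350]
  [ 0.3000   0.3125   0.5225]
(I − A)⁻¹ = adj(I−A) / det(I−A) ≈
  [   2.1166     1.3715     0.8531]
  [   1.2527     2.1382     1.0151]
  [   1.2959     1.3499     2.2570]
Δx = (I − A)⁻¹ Δd with Δd having +15 in the Sector 2 component and 0 elsewhere.
So Δx_2 = L_22 · (+15), where L_22 = adj(I−A)_22 / det(I−A) = 0.4950 / 0.2315.
Δx_2 = 0.4950 × (+15) / 0.2315 = 7.425 / 0.2315 ≈ 32.07.

Δx_2 = 32.07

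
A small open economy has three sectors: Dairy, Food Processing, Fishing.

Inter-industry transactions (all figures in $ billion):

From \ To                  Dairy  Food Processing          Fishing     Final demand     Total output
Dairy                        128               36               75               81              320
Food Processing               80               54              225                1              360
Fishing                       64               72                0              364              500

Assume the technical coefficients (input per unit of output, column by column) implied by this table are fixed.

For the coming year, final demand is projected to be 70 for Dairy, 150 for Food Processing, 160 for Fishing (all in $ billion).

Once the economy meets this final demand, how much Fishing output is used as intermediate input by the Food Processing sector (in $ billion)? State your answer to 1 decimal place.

z_32 = 81.5

Technical coefficients a_ij = z_ij / X_j:
  a_11 = 128/320 = 0.40, a_21 = 80/320 = 0.25, a_31 = 64/320 = 0.20
  a_12 = 36/360 = 0.10, a_22 = 54/360 = 0.15, a_32 = 72/360 = 0.20
  a_13 = 75/500 = 0.15, a_23 = 225/500 = 0.45, a_33 = 0/500 = 0.00
I − A =
  [   0.60    -0.10    -0.15]
  [  -0.25     0.85    -0.45]
  [  -0.20    -0.20     1.00]
Cofactors of I−A, C_ij = (−1)^(i+j)·(minor ij) (rows/columns in the sector order above):
  C_11 = (0.85)(1.00) − (-0.45)(-0.20) = 0.7600
  C_12 = −[(-0.25)(1.00) − (-0.45)(-0.20)] = 0.3400
  C_13 = (-0.25)(-0.20) − (0.85)(-0.20) = 0.2200
  C_21 = −[(-0.10)(1.00) − (-0.15)(-0.20)] = 0.1300
  C_22 = (0.60)(1.00) − (-0.15)(-0.20) = 0.5700
  C_23 = −[(0.60)(-0.20) − (-0.10)(-0.20)] = 0.1400
  C_31 = (-0.10)(-0.45) − (-0.15)(0.85) = 0.1725
  C_32 = −[(0.60)(-0.45) − (-0.15)(-0.25)] = 0.3075
  C_33 = (0.60)(0.85) − (-0.10)(-0.25) = 0.4850
det(I−A) = Σ_j (I−A)_1j·C_1j = (0.60)(0.7600) + (-0.10)(0.3400) + (-0.15)(0.2200) = 0.3890
adj(I−A) = Cᵀ =
  [ 0.7600   0.1300   0.1725]
  [ 0.3400   0.5700   0.3075]
  [ 0.2200   0.1400   0.4850]
(I − A)⁻¹ = adj(I−A) / det(I−A) ≈
  [   1.9537     0.3342     0.4434]
  [   0.8740     1.4653     0.7905]
  [   0.5656     0.3599     1.2468]
First solve x = (I − A)⁻¹ d = adj(I−A)·d / det(I−A); in particular x_2 = (0.3400·70 + 0.5700·150 + 0.3075·160) / 0.3890 = 158.50 / 0.3890 ≈ 407.455.
Intermediate flow from 3 to 2: z_32 = a_32 · x_2 = 0.20 × 158.50 / 0.3890 = 31.70 / 0.3890 ≈ 81.5.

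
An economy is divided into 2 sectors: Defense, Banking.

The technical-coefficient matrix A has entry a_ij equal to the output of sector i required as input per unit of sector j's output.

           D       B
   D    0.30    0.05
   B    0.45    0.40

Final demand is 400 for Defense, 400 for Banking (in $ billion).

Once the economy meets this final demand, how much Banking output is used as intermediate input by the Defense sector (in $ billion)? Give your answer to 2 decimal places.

I − A =
  [   0.70    -0.05]
  [  -0.45     0.60]
det(I−A) = (0.70)(0.60) − (-0.05)(-0.45) = 0.3975
adj(I−A) = [[0.60, 0.05], [0.45, 0.70]]
(I − A)⁻¹ = adj(I−A) / det(I−A) ≈
  [   1.5094     0.1258]
  [   1.1321     1.7610]
First solve x = (I − A)⁻¹ d = adj(I−A)·d / det(I−A); in particular x_D = (0.60·400 + 0.05·400) / 0.3975 = 260.00 / 0.3975 ≈ 654.0881.
Intermediate flow from B to D: z_BD = a_BD · x_D = 0.45 × 260.00 / 0.3975 = 117.00 / 0.3975 ≈ 294.34.

z_BD = 294.34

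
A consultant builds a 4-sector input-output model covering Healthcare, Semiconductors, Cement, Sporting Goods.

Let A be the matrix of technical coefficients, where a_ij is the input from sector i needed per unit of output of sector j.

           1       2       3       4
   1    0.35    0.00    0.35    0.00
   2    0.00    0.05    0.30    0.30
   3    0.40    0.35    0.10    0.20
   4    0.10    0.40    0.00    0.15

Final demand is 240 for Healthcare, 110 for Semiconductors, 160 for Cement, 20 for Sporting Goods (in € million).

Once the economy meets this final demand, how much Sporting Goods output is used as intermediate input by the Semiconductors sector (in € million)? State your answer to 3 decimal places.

I − A =
  [   0.65     0.00    -0.35     0.00]
  [   0.00     0.95    -0.30    -0.30]
  [  -0.40    -0.35     0.90    -0.20]
  [  -0.10    -0.40     0.00     0.85]
Compute the cofactors C_ij = (−1)^(i+j)·(3×3 minor ij) of I−A; the adjugate is their transpose:
adj(I−A) = Cᵀ =
  [ 0.505500   0.132125   0.240625   0.103250]
  [ 0.135000   0.371250   0.176250   0.172500]
  [ 0.304500   0.245375   0.446875   0.191750]
  [ 0.123000   0.190250   0.111250   0.354500]
det(I−A) = Σ_j (I−A)_1j·C_1j = (0.65)(0.505500) + (0.00)(0.135000) + (-0.35)(0.304500) + (0.00)(0.123000) = 0.2220
(I − A)⁻¹ = adj(I−A) / det(I−A) ≈
  [   2.2770     0.5952     1.0839     0.4651]
  [   0.6081     1.6723     0.7939     0.7770]
  [   1.3716     1.1053     2.0130     0.8637]
  [   0.5541     0.8570     0.5011     1.5968]
First solve x = (I − A)⁻¹ d = adj(I−A)·d / det(I−A); in particular x_2 = (0.135000·240 + 0.371250·110 + 0.176250·160 + 0.172500·20) / 0.2220 = 104.8875 / 0.2220 ≈ 472.46622.
Intermediate flow from 4 to 2: z_42 = a_42 · x_2 = 0.40 × 104.8875 / 0.2220 = 41.955 / 0.2220 ≈ 188.986.

z_42 = 188.986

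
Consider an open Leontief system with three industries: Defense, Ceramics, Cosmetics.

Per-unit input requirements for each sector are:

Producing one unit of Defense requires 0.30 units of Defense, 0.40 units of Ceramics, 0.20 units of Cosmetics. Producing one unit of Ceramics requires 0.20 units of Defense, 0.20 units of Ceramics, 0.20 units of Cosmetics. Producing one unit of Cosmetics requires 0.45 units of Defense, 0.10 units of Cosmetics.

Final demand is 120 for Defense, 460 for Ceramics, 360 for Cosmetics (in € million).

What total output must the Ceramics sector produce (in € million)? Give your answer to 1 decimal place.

x_2 = 1100.0

I − A =
  [   0.70    -0.20    -0.45]
  [  -0.40     0.80     0.00]
  [  -0.20    -0.20     0.90]
Cofactors of I−A, C_ij = (−1)^(i+j)·(minor ij) (rows/columns in the sector order above):
  C_11 = (0.80)(0.90) − (0.00)(-0.20) = 0.7200
  C_12 = −[(-0.40)(0.90) − (0.00)(-0.20)] = 0.3600
  C_13 = (-0.40)(-0.20) − (0.80)(-0.20) = 0.2400
  C_21 = −[(-0.20)(0.90) − (-0.45)(-0.20)] = 0.2700
  C_22 = (0.70)(0.90) − (-0.45)(-0.20) = 0.5400
  C_23 = −[(0.70)(-0.20) − (-0.20)(-0.20)] = 0.1800
  C_31 = (-0.20)(0.00) − (-0.45)(0.80) = 0.3600
  C_32 = −[(0.70)(0.00) − (-0.45)(-0.40)] = 0.1800
  C_33 = (0.70)(0.80) − (-0.20)(-0.40) = 0.4800
det(I−A) = Σ_j (I−A)_1j·C_1j = (0.70)(0.7200) + (-0.20)(0.3600) + (-0.45)(0.2400) = 0.3240
adj(I−A) = Cᵀ =
  [ 0.7200   0.2700   0.3600]
  [ 0.3600   0.5400   0.1800]
  [ 0.2400   0.1800   0.4800]
(I − A)⁻¹ = adj(I−A) / det(I−A) ≈
  [   2.2222     0.8333     1.1111]
  [   1.1111     1.6667     0.5556]
  [   0.7407     0.5556     1.4815]
x = (I − A)⁻¹ d = adj(I−A)·d / det(I−A), with det(I−A) = 0.3240:
  x_1 = (0.7200·120 + 0.2700·460 + 0.3600·360) / 0.3240 = 340.20 / 0.3240 = 1050.0
  x_2 = (0.3600·120 + 0.5400·460 + 0.1800·360) / 0.3240 = 356.40 / 0.3240 = 1100.0
  x_3 = (0.2400·120 + 0.1800·460 + 0.4800·360) / 0.3240 = 284.40 / 0.3240 ≈ 877.8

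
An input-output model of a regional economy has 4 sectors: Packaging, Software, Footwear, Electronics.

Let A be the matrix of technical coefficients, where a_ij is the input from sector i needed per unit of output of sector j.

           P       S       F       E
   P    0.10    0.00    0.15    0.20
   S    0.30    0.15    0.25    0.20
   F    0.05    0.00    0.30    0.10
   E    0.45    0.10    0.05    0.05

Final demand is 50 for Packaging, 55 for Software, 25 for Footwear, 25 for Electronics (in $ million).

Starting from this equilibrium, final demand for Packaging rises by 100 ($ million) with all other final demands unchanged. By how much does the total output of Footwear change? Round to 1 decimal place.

Δx_F = 19.2

I − A =
  [   0.90     0.00    -0.15    -0.20]
  [  -0.30     0.85    -0.25    -0.20]
  [  -0.05     0.00     0.70    -0.10]
  [  -0.45    -0.10    -0.05     0.95]
Compute the cofactors C_ij = (−1)^(i+j)·(3×3 minor ij) of I−A; the adjugate is their transpose:
adj(I−A) = Cᵀ =
  [ 0.544500   0.015500   0.131625   0.131750]
  [ 0.284625   0.516625   0.259500   0.196000]
  [ 0.080625   0.010000   0.626250   0.085000]
  [ 0.292125   0.062250   0.122625   0.529125]
det(I−A) = Σ_j (I−A)_1j·C_1j = (0.90)(0.544500) + (0.00)(0.284625) + (-0.15)(0.080625) + (-0.20)(0.292125) = 0.41953125
(I − A)⁻¹ = adj(I−A) / det(I−A) ≈
  [   1.2979     0.0369     0.3137     0.3140]
  [   0.6784     1.2314     0.6185     0.4672]
  [   0.1922     0.0238     1.4927     0.2026]
  [   0.6963     0.1484     0.2923     1.2612]
Δx = (I − A)⁻¹ Δd with Δd having +100 in the Packaging component and 0 elsewhere.
So Δx_F = L_FP · (+100), where L_FP = adj(I−A)_FP / det(I−A) = 0.080625 / 0.41953125.
Δx_F = 0.080625 × (+100) / 0.41953125 = 8.0625 / 0.41953125 ≈ 19.2.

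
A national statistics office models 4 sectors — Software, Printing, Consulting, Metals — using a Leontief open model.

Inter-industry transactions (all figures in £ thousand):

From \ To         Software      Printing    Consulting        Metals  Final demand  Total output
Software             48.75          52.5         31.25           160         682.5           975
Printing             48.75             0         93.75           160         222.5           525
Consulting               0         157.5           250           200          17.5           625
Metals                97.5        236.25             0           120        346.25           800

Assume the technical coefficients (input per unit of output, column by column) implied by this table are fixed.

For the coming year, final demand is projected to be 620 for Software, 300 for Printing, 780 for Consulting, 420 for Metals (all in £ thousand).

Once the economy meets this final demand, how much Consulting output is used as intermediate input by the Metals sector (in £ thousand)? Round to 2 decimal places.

Technical coefficients a_ij = z_ij / X_j:
  a_SS = 48.75/975 = 0.05, a_PS = 48.75/975 = 0.05, a_CS = 0/975 = 0.00, a_MS = 97.5/975 = 0.10
  a_SP = 52.5/525 = 0.10, a_PP = 0/525 = 0.00, a_CP = 157.5/525 = 0.30, a_MP = 236.25/525 = 0.45
  a_SC = 31.25/625 = 0.05, a_PC = 93.75/625 = 0.15, a_CC = 250/625 = 0.40, a_MC = 0/625 = 0.00
  a_SM = 160/800 = 0.20, a_PM = 160/800 = 0.20, a_CM = 200/800 = 0.25, a_MM = 120/800 = 0.15
I − A =
  [   0.95    -0.10    -0.05    -0.20]
  [  -0.05     1.00    -0.15    -0.20]
  [   0.00    -0.30     0.60    -0.25]
  [  -0.10    -0.45     0.00     0.85]
Compute the cofactors C_ij = (−1)^(i+j)·(3×3 minor ij) of I−A; the adjugate is their transpose:
adj(I−A) = Cᵀ =
  [ 0.400875   0.123375   0.064250   0.142250]
  [ 0.041250   0.471250   0.121250   0.156250]
  [ 0.049375   0.345625   0.691250   0.296250]
  [ 0.069000   0.264000   0.071750   0.523500]
det(I−A) = Σ_j (I−A)_1j·C_1j = (0.95)(0.400875) + (-0.10)(0.041250) + (-0.05)(0.049375) + (-0.20)(0.069000) = 0.3604375
(I − A)⁻¹ = adj(I−A) / det(I−A) ≈
  [   1.1122     0.3423     0.1783     0.3947]
  [   0.1144     1.3074     0.3364     0.4335]
  [   0.1370     0.9589     1.9178     0.8219]
  [   0.1914     0.7324     0.1991     1.4524]
First solve x = (I − A)⁻¹ d = adj(I−A)·d / det(I−A); in particular x_M = (0.069000·620 + 0.264000·300 + 0.071750·780 + 0.523500·420) / 0.3604375 = 397.815 / 0.3604375 ≈ 1103.7004.
Intermediate flow from C to M: z_CM = a_CM · x_M = 0.25 × 397.815 / 0.3604375 = 99.45375 / 0.3604375 ≈ 275.93.

z_CM = 275.93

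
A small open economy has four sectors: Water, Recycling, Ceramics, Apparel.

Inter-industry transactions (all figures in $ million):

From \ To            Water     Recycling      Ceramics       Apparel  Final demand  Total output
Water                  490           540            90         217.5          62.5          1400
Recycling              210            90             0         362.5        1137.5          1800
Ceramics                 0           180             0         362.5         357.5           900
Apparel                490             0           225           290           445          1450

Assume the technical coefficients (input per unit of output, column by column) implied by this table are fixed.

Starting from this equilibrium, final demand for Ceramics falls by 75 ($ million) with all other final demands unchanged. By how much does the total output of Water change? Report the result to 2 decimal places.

Δx_1 = -29.53

Technical coefficients a_ij = z_ij / X_j:
  a_11 = 490/1400 = 0.35, a_21 = 210/1400 = 0.15, a_31 = 0/1400 = 0.00, a_41 = 490/1400 = 0.35
  a_12 = 540/1800 = 0.30, a_22 = 90/1800 = 0.05, a_32 = 180/1800 = 0.10, a_42 = 0/1800 = 0.00
  a_13 = 90/900 = 0.10, a_23 = 0/900 = 0.00, a_33 = 0/900 = 0.00, a_43 = 225/900 = 0.25
  a_14 = 217.5/1450 = 0.15, a_24 = 362.5/1450 = 0.25, a_34 = 362.5/1450 = 0.25, a_44 = 290/1450 = 0.20
I − A =
  [   0.65    -0.30    -0.10    -0.15]
  [  -0.15     0.95     0.00    -0.25]
  [   0.00    -0.10     1.00    -0.25]
  [  -0.35     0.00    -0.25     0.80]
Compute the cofactors C_ij = (−1)^(i+j)·(3×3 minor ij) of I−A; the adjugate is their transpose:
adj(I−A) = Cᵀ =
  [ 0.694375   0.233000   0.130375   0.243750]
  [ 0.198125   0.418125   0.067000   0.188750]
  [ 0.103875   0.073000   0.381875   0.161625]
  [ 0.336250   0.124750   0.176375   0.571000]
det(I−A) = Σ_j (I−A)_1j·C_1j = (0.65)(0.694375) + (-0.30)(0.198125) + (-0.10)(0.103875) + (-0.15)(0.336250) = 0.33108125
(I − A)⁻¹ = adj(I−A) / det(I−A) ≈
  [   2.0973     0.7038     0.3938     0.7362]
  [   0.5984     1.2629     0.2024     0.5701]
  [   0.3137     0.2205     1.1534     0.4882]
  [   1.0156     0.3768     0.5327     1.7247]
Δx = (I − A)⁻¹ Δd with Δd having -75 in the Ceramics component and 0 elsewhere.
So Δx_1 = L_13 · (-75), where L_13 = adj(I−A)_13 / det(I−A) = 0.130375 / 0.33108125.
Δx_1 = 0.130375 × (-75) / 0.33108125 = -9.778125 / 0.33108125 ≈ -29.53.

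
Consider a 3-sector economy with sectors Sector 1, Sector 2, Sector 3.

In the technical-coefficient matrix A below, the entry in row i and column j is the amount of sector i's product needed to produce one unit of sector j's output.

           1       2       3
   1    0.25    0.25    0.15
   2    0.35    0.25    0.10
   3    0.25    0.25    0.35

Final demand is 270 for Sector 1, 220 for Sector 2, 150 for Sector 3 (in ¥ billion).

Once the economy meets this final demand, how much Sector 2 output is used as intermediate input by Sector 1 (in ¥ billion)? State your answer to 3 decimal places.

z_21 = 273.505

I − A =
  [   0.75    -0.25    -0.15]
  [  -0.35     0.75    -0.10]
  [  -0.25    -0.25     0.65]
Cofactors of I−A, C_ij = (−1)^(i+j)·(minor ij) (rows/columns in the sector order above):
  C_11 = (0.75)(0.65) − (-0.10)(-0.25) = 0.4625
  C_12 = −[(-0.35)(0.65) − (-0.10)(-0.25)] = 0.2525
  C_13 = (-0.35)(-0.25) − (0.75)(-0.25) = 0.2750
  C_21 = −[(-0.25)(0.65) − (-0.15)(-0.25)] = 0.2000
  C_22 = (0.75)(0.65) − (-0.15)(-0.25) = 0.4500
  C_23 = −[(0.75)(-0.25) − (-0.25)(-0.25)] = 0.2500
  C_31 = (-0.25)(-0.10) − (-0.15)(0.75) = 0.1375
  C_32 = −[(0.75)(-0.10) − (-0.15)(-0.35)] = 0.1275
  C_33 = (0.75)(0.75) − (-0.25)(-0.35) = 0.4750
det(I−A) = Σ_j (I−A)_1j·C_1j = (0.75)(0.4625) + (-0.25)(0.2525) + (-0.15)(0.2750) = 0.2425
adj(I−A) = Cᵀ =
  [ 0.4625   0.2000   0.1375]
  [ 0.2525   0.4500   0.1275]
  [ 0.2750   0.2500   0.4750]
(I − A)⁻¹ = adj(I−A) / det(I−A) ≈
  [   1.9072     0.8247     0.5670]
  [   1.0412     1.8557     0.5258]
  [   1.1340     1.0309     1.9588]
First solve x = (I − A)⁻¹ d = adj(I−A)·d / det(I−A); in particular x_1 = (0.4625·270 + 0.2000·220 + 0.1375·150) / 0.2425 = 189.50 / 0.2425 ≈ 781.44330.
Intermediate flow from 2 to 1: z_21 = a_21 · x_1 = 0.35 × 189.50 / 0.2425 = 66.325 / 0.2425 ≈ 273.505.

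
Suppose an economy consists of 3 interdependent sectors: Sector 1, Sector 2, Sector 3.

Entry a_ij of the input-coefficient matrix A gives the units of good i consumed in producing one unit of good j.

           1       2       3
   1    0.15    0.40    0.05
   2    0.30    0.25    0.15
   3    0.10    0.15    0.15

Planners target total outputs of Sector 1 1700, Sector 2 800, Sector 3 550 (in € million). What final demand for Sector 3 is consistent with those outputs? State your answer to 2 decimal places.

d_3 = 177.50

I − A =
  [   0.85    -0.40    -0.05]
  [  -0.30     0.75    -0.15]
  [  -0.10    -0.15     0.85]
d = (I − A) x:
  d_1 = (+0.85)·1700 + (-0.40)·800 + (-0.05)·550 = 1097.50
  d_2 = (-0.30)·1700 + (+0.75)·800 + (-0.15)·550 = 7.50
  d_3 = (-0.10)·1700 + (-0.15)·800 + (+0.85)·550 = 177.50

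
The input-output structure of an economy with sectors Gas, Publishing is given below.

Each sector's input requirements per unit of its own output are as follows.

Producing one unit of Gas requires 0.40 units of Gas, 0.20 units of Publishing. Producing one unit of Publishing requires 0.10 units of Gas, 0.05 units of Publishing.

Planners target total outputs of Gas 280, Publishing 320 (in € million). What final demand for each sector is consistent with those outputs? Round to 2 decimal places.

d_1 = 136.00, d_2 = 248.00

I − A =
  [   0.60    -0.10]
  [  -0.20     0.95]
d = (I − A) x:
  d_1 = (+0.60)·280 + (-0.10)·320 = 136.00
  d_2 = (-0.20)·280 + (+0.95)·320 = 248.00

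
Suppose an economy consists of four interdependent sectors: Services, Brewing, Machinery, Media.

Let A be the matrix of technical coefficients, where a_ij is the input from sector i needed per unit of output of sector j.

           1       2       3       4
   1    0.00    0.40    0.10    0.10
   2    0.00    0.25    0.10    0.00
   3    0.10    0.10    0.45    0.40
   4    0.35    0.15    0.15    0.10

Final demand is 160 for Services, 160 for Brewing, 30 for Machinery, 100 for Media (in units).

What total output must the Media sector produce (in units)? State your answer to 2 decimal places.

I − A =
  [   1.00    -0.40    -0.10    -0.10]
  [   0.00     0.75    -0.10     0.00]
  [  -0.10    -0.10     0.55    -0.40]
  [  -0.35    -0.15    -0.15     0.90]
Compute the cofactors C_ij = (−1)^(i+j)·(3×3 minor ij) of I−A; the adjugate is their transpose:
adj(I−A) = Cᵀ =
  [ 0.311250   0.198750   0.116250   0.086250]
  [ 0.023000   0.391250   0.086500   0.041000]
  [ 0.172500   0.240000   0.648750   0.307500]
  [ 0.153625   0.182500   0.167750   0.391000]
det(I−A) = Σ_j (I−A)_1j·C_1j = (1.00)(0.311250) + (-0.40)(0.023000) + (-0.10)(0.172500) + (-0.10)(0.153625) = 0.2694375
(I − A)⁻¹ = adj(I−A) / det(I−A) ≈
  [   1.1552     0.7376     0.4315     0.3201]
  [   0.0854     1.4521     0.3210     0.1522]
  [   0.6402     0.8907     2.4078     1.1413]
  [   0.5702     0.6773     0.6226     1.4512]
x = (I − A)⁻¹ d = adj(I−A)·d / det(I−A), with det(I−A) = 0.2694375:
  x_1 = (0.311250·160 + 0.198750·160 + 0.116250·30 + 0.086250·100) / 0.2694375 = 93.7125 / 0.2694375 ≈ 347.81
  x_2 = (0.023000·160 + 0.391250·160 + 0.086500·30 + 0.041000·100) / 0.2694375 = 72.975 / 0.2694375 ≈ 270.84
  x_3 = (0.172500·160 + 0.240000·160 + 0.648750·30 + 0.307500·100) / 0.2694375 = 116.2125 / 0.2694375 ≈ 431.32
  x_4 = (0.153625·160 + 0.182500·160 + 0.167750·30 + 0.391000·100) / 0.2694375 = 97.9125 / 0.2694375 ≈ 363.40

x_4 = 363.40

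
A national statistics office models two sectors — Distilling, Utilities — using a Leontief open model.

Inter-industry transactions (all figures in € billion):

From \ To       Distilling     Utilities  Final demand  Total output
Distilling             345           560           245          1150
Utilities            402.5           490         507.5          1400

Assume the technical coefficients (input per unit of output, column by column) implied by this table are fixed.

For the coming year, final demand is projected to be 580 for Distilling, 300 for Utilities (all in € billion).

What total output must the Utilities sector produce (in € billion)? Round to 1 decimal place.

x_2 = 1311.1

Technical coefficients a_ij = z_ij / X_j:
  a_11 = 345/1150 = 0.30, a_21 = 402.5/1150 = 0.35
  a_12 = 560/1400 = 0.40, a_22 = 490/1400 = 0.35
I − A =
  [   0.70    -0.40]
  [  -0.35     0.65]
det(I−A) = (0.70)(0.65) − (-0.40)(-0.35) = 0.3150
adj(I−A) = [[0.65, 0.40], [0.35, 0.70]]
(I − A)⁻¹ = adj(I−A) / det(I−A) ≈
  [   2.0635     1.2698]
  [   1.1111     2.2222]
x = (I − A)⁻¹ d = adj(I−A)·d / det(I−A), with det(I−A) = 0.3150:
  x_1 = (0.65·580 + 0.40·300) / 0.3150 = 497.00 / 0.3150 ≈ 1577.8
  x_2 = (0.35·580 + 0.70·300) / 0.3150 = 413.00 / 0.3150 ≈ 1311.1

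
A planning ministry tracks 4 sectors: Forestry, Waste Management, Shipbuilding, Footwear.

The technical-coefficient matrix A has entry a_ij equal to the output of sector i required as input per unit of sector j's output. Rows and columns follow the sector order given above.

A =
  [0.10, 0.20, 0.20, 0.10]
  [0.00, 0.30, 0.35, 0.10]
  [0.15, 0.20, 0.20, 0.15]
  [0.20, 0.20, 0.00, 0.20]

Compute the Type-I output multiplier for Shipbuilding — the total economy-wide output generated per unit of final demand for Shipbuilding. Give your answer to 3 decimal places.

I − A =
  [   0.90    -0.20    -0.20    -0.10]
  [   0.00     0.70    -0.35    -0.10]
  [  -0.15    -0.20     0.80    -0.15]
  [  -0.20    -0.20     0.00     0.80]
Compute the cofactors C_ij = (−1)^(i+j)·(3×3 minor ij) of I−A; the adjugate is their transpose:
adj(I−A) = Cᵀ =
  [ 0.3655   0.1820   0.1710   0.1005]
  [ 0.0685   0.5300   0.2490   0.1215]
  [ 0.1060   0.2000   0.4680   0.1260]
  [ 0.1085   0.1780   0.1050   0.4095]
det(I−A) = Σ_j (I−A)_1j·C_1j = (0.90)(0.3655) + (-0.20)(0.0685) + (-0.20)(0.1060) + (-0.10)(0.1085) = 0.2832
(I − A)⁻¹ = adj(I−A) / det(I−A) ≈
  [   1.2906     0.6427     0.6038     0.3549]
  [   0.2419     1.8715     0.8792     0.4290]
  [   0.3743     0.7062     1.6525     0.4449]
  [   0.3831     0.6285     0.3708     1.4460]
The output multiplier for sector j is the column-j sum of the Leontief inverse (I − A)⁻¹ = adj(I−A) / det(I−A).
Column 3 of adj(I−A): (0.1710, 0.2490, 0.4680, 0.1050); det(I−A) = 0.2832.
m_3 = (0.1710 + 0.2490 + 0.4680 + 0.1050) / 0.2832 = 0.993 / 0.2832 ≈ 3.506.

m_3 = 3.506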